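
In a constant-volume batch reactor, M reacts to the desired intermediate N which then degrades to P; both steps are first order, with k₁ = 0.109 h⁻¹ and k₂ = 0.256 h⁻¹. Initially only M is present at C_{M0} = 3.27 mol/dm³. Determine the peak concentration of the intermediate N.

At the optimum, C_{N,max}/C_{M0} = (k₁/k₂)^[k₂/(k₂−k₁)].
= (0.109/0.256)^(0.256/(0.256−0.109)) = (0.4258)^(1.741) = 0.2261.
C_{N,max} = 0.2261×3.27 = 0.739 mol/dm³.

0.739 mol/dm³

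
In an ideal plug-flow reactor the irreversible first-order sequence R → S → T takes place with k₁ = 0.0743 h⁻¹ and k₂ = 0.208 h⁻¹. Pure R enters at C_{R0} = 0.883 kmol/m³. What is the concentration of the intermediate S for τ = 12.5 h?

For first-order series with pure R initially, C_S(τ) = k₁C_{R0}/(k₂−k₁)·(e^(−k₁τ) − e^(−k₂τ)).
e^(−k₁τ) = e^(−0.0743×12.5) = e^(−0.9288) = 0.3950; e^(−k₂τ) = e^(−2.600) = 0.07427.
C_S = 0.0743×0.883/(0.208−0.0743) × (0.3950−0.07427) = 0.4907×0.3208 = 0.1574 kmol/m³.

0.157 kmol/m³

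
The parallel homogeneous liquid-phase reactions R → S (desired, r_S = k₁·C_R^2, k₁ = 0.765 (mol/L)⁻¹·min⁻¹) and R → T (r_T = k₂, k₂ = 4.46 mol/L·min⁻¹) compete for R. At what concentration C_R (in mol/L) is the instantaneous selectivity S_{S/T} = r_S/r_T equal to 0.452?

1.62 mol/L

S_{S/T} = (k₁/k₂)·C_R^2 ⇒ C_R = (S·k₂/k₁)^(0.5).
= (0.452×4.46/0.765)^(0.5) = (2.635)^(0.5) = 1.62 mol/L.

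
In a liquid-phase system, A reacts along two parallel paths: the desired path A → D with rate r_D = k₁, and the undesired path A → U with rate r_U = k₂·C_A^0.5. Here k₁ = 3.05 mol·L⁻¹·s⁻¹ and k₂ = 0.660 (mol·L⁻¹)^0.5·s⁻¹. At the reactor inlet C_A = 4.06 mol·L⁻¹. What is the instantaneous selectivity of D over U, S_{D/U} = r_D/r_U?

S_{D/U} = r_D/r_U = (k₁)/(k₂·C_A^0.5) = (k₁/k₂)·C_A^-0.5.
= (3.05) / (0.660×4.060^0.5) = 3.050/1.330 = 2.29.
The undesired path is higher order in A, so low C_A (CSTR or dilute feed) favours D.

2.29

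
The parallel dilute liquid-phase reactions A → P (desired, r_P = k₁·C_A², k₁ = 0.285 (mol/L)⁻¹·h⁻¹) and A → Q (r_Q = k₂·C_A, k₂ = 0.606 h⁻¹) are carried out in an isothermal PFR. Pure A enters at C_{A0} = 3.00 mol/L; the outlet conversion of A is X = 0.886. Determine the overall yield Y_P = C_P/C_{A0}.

C_A = C_{A0}(1−X) = 0.3420 mol/L.
Along a PFR/batch, dC_Q/dC_A = −r_Q/(r_P+r_Q) = −k₂/(k₂+k₁·C_A).
Integrating from C_{A0} to C_A: C_Q = (0.606/0.285)·ln[(0.606+0.285·3.00)/(0.606+0.285·0.342)] = 2.126·ln(1.461/0.7035) = 1.554 mol/L.
Then C_P = (C_{A0}−C_A) − C_Q = 2.658 − 1.554 = 1.104 mol/L.
Y_P = C_P/C_{A0} = 1.104/3.00 = 0.368.

0.368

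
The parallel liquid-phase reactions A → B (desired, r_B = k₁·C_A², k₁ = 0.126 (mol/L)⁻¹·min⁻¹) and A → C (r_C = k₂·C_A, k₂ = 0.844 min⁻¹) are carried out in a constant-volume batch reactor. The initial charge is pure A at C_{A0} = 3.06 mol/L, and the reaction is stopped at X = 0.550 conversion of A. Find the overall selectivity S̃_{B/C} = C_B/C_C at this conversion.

C_A = C_{A0}(1−X) = 1.377 mol/L.
Along a PFR/batch, dC_C/dC_A = −r_C/(r_B+r_C) = −k₂/(k₂+k₁·C_A).
Integrating from C_{A0} to C_A: C_C = (0.844/0.126)·ln[(0.844+0.126·3.06)/(0.844+0.126·1.38)] = 6.698·ln(1.230/1.018) = 1.268 mol/L.
Then C_B = (C_{A0}−C_A) − C_C = 1.683 − 1.268 = 0.4150 mol/L.
S̃_{B/C} = C_B/C_C = 0.4150/1.268 = 0.327.

0.327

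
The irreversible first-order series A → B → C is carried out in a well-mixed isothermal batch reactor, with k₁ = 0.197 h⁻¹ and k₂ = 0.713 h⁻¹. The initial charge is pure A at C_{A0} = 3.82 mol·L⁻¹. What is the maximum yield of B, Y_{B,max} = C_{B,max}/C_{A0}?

At the optimum, C_{B,max}/C_{A0} = (k₁/k₂)^[k₂/(k₂−k₁)].
= (0.197/0.713)^(0.713/(0.713−0.197)) = (0.2763)^(1.382) = 0.1691.

0.169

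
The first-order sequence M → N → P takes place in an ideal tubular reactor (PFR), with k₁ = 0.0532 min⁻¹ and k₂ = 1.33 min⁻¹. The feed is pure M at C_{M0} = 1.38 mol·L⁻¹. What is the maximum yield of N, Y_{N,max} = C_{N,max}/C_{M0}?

For a first-order series the maximum intermediate yield is C_{N,max}/C_{M0} = (k₁/k₂)^[k₂/(k₂−k₁)].
= (0.0532/1.33)^(1.33/(1.33−0.0532)) = (0.04000)^(1.042) = 0.03498.

0.0350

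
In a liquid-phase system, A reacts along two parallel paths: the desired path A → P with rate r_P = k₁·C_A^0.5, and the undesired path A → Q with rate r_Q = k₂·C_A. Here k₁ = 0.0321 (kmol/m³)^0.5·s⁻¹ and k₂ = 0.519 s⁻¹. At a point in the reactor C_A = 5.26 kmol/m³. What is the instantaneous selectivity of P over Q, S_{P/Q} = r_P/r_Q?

0.0270

S_{P/Q} = r_P/r_Q = (k₁·C_A^0.5)/(k₂·C_A) = (k₁/k₂)·C_A^-0.5.
= (0.0321×5.260^0.5) / (0.519×5.260) = 0.07362/2.730 = 0.0270.
The undesired path is higher order in A, so low C_A (CSTR or dilute feed) favours P.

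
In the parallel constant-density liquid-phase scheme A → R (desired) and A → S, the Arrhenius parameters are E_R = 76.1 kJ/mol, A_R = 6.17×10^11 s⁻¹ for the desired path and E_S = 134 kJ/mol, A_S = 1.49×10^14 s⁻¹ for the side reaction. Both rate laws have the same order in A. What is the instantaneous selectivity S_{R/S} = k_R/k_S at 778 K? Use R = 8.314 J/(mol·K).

Since both paths have the same order in A, the concentration cancels and S_{R/S} = k_R/k_S = (A_R/A_S)·exp[(E_S−E_R)/(RT)].
(E_S−E_R)/(RT) = (134−76.1)×10³/(8.314×778) = 57900/6468 = 8.951.
k_R/k_S = (6.17×10^11/1.49×10^14)·exp(8.951) = 0.004141 × 7718 = 32.0.
Since E_R < E_S, lowering the temperature improves selectivity toward R.

32.0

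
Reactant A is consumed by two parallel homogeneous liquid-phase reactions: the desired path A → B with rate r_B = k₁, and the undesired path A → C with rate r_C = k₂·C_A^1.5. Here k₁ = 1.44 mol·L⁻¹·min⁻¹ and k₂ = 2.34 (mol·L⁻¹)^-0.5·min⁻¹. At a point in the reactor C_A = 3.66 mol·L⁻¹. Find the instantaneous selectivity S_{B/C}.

S_{B/C} = r_B/r_C = (k₁)/(k₂·C_A^1.5) = (k₁/k₂)·C_A^-1.5.
= (1.44) / (2.34×3.660^1.5) = 1.440/16.38 = 0.0879.
The undesired path is higher order in A, so low C_A (CSTR or dilute feed) favours B.

0.0879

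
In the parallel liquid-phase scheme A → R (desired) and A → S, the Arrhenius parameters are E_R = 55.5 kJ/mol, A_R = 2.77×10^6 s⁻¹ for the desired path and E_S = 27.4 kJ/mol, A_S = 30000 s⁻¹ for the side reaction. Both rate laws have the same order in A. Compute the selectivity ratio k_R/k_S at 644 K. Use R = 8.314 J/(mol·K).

Since both paths have the same order in A, the concentration cancels and S_{R/S} = k_R/k_S = (A_R/A_S)·exp[(E_S−E_R)/(RT)].
(E_S−E_R)/(RT) = (27.4−55.5)×10³/(8.314×644) = -28100/5354 = -5.248.
k_R/k_S = (2.77×10^6/30000)·exp(-5.248) = 92.33 × 0.005257 = 0.485.

0.485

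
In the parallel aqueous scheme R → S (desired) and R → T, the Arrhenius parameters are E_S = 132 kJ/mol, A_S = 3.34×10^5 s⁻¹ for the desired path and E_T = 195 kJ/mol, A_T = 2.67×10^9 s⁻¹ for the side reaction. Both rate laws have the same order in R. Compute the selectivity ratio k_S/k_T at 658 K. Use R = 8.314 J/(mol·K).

k_S/k_T = (A_S/A_T)·exp[−(E_S−E_T)/(RT)] = (A_S/A_T)·exp[(E_T−E_S)/(RT)].
(E_T−E_S)/(RT) = (195−132)×10³/(8.314×658) = 63000/5471 = 11.52.
k_S/k_T = (3.34×10^5/2.67×10^9)·exp(11.52) = 1.251×10^-4 × 1.003×10^5 = 12.5.
Since E_S < E_T, lowering the temperature improves selectivity toward S.

12.5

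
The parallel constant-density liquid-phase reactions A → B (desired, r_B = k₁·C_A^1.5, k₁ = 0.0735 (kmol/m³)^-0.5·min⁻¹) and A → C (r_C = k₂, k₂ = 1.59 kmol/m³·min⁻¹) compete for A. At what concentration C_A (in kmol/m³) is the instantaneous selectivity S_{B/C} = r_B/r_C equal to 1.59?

10.6 kmol/m³

S_{B/C} = (k₁/k₂)·C_A^1.5 ⇒ C_A = (S·k₂/k₁)^(1/1.5).
= (1.59×1.59/0.0735)^(0.6667) = (34.40)^(0.6667) = 10.6 kmol/m³.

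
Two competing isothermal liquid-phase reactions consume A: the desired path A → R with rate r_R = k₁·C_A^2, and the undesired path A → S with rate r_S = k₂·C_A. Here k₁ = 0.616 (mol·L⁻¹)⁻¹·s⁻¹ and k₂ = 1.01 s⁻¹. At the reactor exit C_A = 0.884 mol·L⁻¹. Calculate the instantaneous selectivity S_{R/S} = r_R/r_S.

S_{R/S} = r_R/r_S = (k₁·C_A^2)/(k₂·C_A) = (k₁/k₂)·C_A.
= (0.616×0.8840^2) / (1.01×0.8840) = 0.4814/0.8928 = 0.539.
Since the desired path is higher order in A, keeping C_A high (PFR or concentrated feed) favours R.

0.539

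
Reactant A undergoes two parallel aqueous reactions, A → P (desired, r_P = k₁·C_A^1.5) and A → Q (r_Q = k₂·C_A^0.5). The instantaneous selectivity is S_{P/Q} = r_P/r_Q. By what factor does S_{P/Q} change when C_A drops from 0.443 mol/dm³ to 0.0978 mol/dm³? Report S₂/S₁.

0.221

S_{P/Q} = (k₁/k₂)·C_A, so S₂/S₁ = (C_{A,2}/C_{A,1}).
= 0.0978/0.443 = 0.221.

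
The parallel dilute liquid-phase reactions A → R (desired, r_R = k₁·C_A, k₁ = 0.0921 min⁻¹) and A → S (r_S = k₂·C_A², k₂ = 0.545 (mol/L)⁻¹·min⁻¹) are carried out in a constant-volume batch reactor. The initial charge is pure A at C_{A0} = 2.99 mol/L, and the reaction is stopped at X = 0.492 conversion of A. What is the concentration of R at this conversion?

0.106 mol/L

C_A = C_{A0}(1−X) = 1.519 mol/L.
Along a PFR/batch, dC_R/dC_A = −r_R/(r_R+r_S) = −k₁/(k₁+k₂·C_A).
Integrating from C_{A0} to C_A: C_R = (0.0921/0.545)·ln[(0.0921+0.545·2.99)/(0.0921+0.545·1.52)] = 0.1690·ln(1.722/0.9199) = 0.1059 mol/L.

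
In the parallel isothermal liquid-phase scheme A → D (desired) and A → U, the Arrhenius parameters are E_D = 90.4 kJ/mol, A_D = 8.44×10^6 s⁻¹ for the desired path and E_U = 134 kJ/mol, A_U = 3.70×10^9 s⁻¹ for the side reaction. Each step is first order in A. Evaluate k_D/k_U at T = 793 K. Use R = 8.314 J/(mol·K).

1.70

Since both paths have the same order in A, the concentration cancels and S_{D/U} = k_D/k_U = (A_D/A_U)·exp[(E_U−E_D)/(RT)].
(E_U−E_D)/(RT) = (134−90.4)×10³/(8.314×793) = 43600/6593 = 6.613.
k_D/k_U = (8.44×10^6/3.70×10^9)·exp(6.613) = 0.002281 × 744.8 = 1.70.
Since E_D < E_U, lowering the temperature improves selectivity toward D.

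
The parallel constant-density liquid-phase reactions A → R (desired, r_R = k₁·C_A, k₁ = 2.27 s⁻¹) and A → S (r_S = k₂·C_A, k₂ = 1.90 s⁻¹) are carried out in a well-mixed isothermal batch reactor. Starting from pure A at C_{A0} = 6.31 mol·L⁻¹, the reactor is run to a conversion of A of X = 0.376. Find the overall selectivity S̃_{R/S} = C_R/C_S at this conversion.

C_A = C_{A0}(1−X) = 3.937 mol·L⁻¹.
Both paths are first order in A, so the instantaneous fraction to R is constant: dC_R/d(−C_A) = k₁/(k₁+k₂) = 0.5444.
C_R = 0.5444·(C_{A0}−C_A) = 0.5444×2.373 = 1.29 mol·L⁻¹.
C_S = (C_{A0}−C_A)−C_R = 1.081 mol·L⁻¹; S̃_{R/S} = 1.292/1.081 = 1.19.

1.19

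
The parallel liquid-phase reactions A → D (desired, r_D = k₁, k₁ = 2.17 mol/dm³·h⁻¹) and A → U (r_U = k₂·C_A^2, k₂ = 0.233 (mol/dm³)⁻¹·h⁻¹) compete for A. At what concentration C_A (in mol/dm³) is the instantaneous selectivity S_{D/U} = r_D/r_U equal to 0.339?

5.24 mol/dm³

S_{D/U} = (k₁/k₂)·C_A^-2 ⇒ C_A = (S·k₂/k₁)^(-0.5).
= (0.339×0.233/2.17)^(-0.5) = (0.03640)^(-0.5) = 5.24 mol/dm³.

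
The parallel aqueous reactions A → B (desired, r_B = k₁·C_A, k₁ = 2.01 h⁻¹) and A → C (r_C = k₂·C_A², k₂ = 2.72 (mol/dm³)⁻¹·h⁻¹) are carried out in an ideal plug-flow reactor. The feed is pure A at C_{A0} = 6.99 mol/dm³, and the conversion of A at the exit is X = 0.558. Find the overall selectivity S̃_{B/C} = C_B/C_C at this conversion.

0.154

C_A = C_{A0}(1−X) = 3.090 mol/dm³.
Along a PFR/batch, dC_B/dC_A = −r_B/(r_B+r_C) = −k₁/(k₁+k₂·C_A).
Integrating from C_{A0} to C_A: C_B = (2.01/2.72)·ln[(2.01+2.72·6.99)/(2.01+2.72·3.09)] = 0.7390·ln(21.02/10.41) = 0.5191 mol/dm³.
C_C = (C_{A0}−C_A)−C_B = 3.381 mol/dm³; S̃_{B/C} = 0.5191/3.381 = 0.154.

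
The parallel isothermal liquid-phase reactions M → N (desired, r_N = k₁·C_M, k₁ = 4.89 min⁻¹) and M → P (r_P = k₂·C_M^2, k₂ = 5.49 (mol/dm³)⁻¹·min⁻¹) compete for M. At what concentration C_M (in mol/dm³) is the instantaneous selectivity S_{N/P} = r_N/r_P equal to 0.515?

S_{N/P} = (k₁/k₂)·C_M⁻¹ ⇒ C_M = (S·k₂/k₁)^(-1).
= (0.515×5.49/4.89)^(-1) = (0.5782)^(-1) = 1.73 mol/dm³.

1.73 mol/dm³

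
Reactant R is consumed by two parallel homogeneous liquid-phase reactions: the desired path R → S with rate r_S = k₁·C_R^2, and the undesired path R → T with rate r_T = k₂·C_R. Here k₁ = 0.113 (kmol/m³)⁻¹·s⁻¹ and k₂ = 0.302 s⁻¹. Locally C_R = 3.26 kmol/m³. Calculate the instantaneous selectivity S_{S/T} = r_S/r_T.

1.22

S_{S/T} = r_S/r_T = (k₁·C_R^2)/(k₂·C_R) = (k₁/k₂)·C_R.
= (0.113×3.260^2) / (0.302×3.260) = 1.201/0.9845 = 1.22.
Since the desired path is higher order in R, keeping C_R high (PFR or concentrated feed) favours S.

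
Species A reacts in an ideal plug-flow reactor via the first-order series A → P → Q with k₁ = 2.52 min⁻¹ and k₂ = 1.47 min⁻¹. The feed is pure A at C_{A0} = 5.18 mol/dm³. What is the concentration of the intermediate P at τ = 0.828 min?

For first-order series with pure A initially, C_P(τ) = k₁C_{A0}/(k₂−k₁)·(e^(−k₁τ) − e^(−k₂τ)).
e^(−k₁τ) = e^(−2.52×0.828) = e^(−2.087) = 0.1241; e^(−k₂τ) = e^(−1.217) = 0.2961.
C_P = 2.52×5.18/(1.47−2.52) × (0.1241−0.2961) = (-12.43)×(-0.1720) = 2.138 mol/dm³.

2.14 mol/dm³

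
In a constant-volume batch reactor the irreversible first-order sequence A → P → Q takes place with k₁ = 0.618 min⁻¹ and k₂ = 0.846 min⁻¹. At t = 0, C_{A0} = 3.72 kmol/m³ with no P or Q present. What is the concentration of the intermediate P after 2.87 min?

0.822 kmol/m³

For first-order series with pure A initially, C_P(t) = k₁C_{A0}/(k₂−k₁)·(e^(−k₁t) − e^(−k₂t)).
e^(−k₁t) = e^(−0.618×2.87) = e^(−1.774) = 0.1697; e^(−k₂t) = e^(−2.428) = 0.08821.
C_P = 0.618×3.72/(0.846−0.618) × (0.1697−0.08821) = 10.08×0.08150 = 0.8218 kmol/m³.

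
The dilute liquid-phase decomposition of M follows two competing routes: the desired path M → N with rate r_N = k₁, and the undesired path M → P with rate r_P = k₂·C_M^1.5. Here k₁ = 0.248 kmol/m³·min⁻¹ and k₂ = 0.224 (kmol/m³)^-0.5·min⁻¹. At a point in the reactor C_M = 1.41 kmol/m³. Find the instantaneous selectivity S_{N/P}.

S_{N/P} = r_N/r_P = (k₁)/(k₂·C_M^1.5) = (k₁/k₂)·C_M^-1.5.
= (0.248) / (0.224×1.410^1.5) = 0.2480/0.3750 = 0.661.
The undesired path is higher order in M, so low C_M (CSTR or dilute feed) favours N.

0.661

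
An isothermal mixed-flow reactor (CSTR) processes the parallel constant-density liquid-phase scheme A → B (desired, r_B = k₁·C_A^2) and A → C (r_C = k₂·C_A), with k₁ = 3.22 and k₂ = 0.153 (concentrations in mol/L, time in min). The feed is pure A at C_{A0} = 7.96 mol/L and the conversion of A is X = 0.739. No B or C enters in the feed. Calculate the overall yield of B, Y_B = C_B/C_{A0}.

Exit C_A = C_{A0}(1−X) = 7.96×0.261 = 2.078 mol/L.
In a CSTR the entire volume is at exit conditions, so r_B = 3.22×2.078^2 = 13.90 and r_C = 0.153×2.078 = 0.3179.
Fraction of consumed A going to B: r_B/(r_B+r_C) = 0.9776.
C_B = 0.9776·C_{A0}·X = 0.9776×7.96×0.739 = 5.75 mol/L; Y_B = C_B/C_{A0} = 0.722.

0.722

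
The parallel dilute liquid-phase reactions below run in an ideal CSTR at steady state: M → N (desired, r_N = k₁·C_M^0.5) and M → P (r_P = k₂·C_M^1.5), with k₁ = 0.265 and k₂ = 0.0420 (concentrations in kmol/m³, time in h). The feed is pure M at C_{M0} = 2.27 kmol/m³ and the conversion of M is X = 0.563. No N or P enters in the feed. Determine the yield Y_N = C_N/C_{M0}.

Exit C_M = C_{M0}(1−X) = 2.27×0.437 = 0.9920 kmol/m³.
A CSTR operates uniformly at the exit composition, giving r_N = 0.2639 and r_P = 0.04150 (each k·C_M^n at C_M = 0.9920).
Fraction of consumed M going to N: r_N/(r_N+r_P) = 0.8641.
C_N = 0.8641·C_{M0}·X = 0.8641×2.27×0.563 = 1.10 kmol/m³; Y_N = C_N/C_{M0} = 0.487.

0.487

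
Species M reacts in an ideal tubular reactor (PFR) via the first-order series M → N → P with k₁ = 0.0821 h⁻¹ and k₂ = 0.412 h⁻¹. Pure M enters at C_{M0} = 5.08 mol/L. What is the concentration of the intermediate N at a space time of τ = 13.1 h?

0.426 mol/L

For first-order series with pure M initially, C_N(τ) = k₁C_{M0}/(k₂−k₁)·(e^(−k₁τ) − e^(−k₂τ)).
e^(−k₁τ) = e^(−0.0821×13.1) = e^(−1.076) = 0.3411; e^(−k₂τ) = e^(−5.397) = 0.004529.
C_N = 0.0821×5.08/(0.412−0.0821) × (0.3411−0.004529) = 1.264×0.3366 = 0.4255 mol/L.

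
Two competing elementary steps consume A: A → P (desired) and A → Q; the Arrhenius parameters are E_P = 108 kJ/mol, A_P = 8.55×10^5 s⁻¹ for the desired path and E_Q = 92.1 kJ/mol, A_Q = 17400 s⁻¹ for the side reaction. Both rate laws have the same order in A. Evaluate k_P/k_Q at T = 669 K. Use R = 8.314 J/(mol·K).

2.82

k_P/k_Q = (A_P/A_Q)·exp[−(E_P−E_Q)/(RT)] = (A_P/A_Q)·exp[(E_Q−E_P)/(RT)].
(E_Q−E_P)/(RT) = (92.1−108)×10³/(8.314×669) = -15900/5562 = -2.859.
k_P/k_Q = (8.55×10^5/17400)·exp(-2.859) = 49.14 × 0.05735 = 2.82.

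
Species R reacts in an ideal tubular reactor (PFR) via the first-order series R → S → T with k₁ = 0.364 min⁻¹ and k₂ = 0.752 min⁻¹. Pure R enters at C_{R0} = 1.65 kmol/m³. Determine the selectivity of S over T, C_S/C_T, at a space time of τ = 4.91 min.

The intermediate concentration in a first-order A→B→C sequence is C_S = k₁C_{R0}(e^(−k₁τ) − e^(−k₂τ))/(k₂−k₁).
e^(−k₁τ) = e^(−0.364×4.91) = e^(−1.787) = 0.1674; e^(−k₂τ) = e^(−3.692) = 0.02491.
C_S = 0.364×1.65/(0.752−0.364) × (0.1674−0.02491) = 1.548×0.1425 = 0.2206 kmol/m³.
C_R = C_{R0}e^(−k₁τ) = 0.2762 kmol/m³, so C_T = C_{R0}−C_R−C_S = 1.153 kmol/m³; C_S/C_T = 0.191.

0.191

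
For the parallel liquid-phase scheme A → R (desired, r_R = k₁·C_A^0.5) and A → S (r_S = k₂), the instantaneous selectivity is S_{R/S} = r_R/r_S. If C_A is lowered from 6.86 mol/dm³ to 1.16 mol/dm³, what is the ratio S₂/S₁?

S_{R/S} = (k₁/k₂)·C_A^0.5, so S₂/S₁ = (C_{A,2}/C_{A,1})^0.5.
= (1.16/6.86)^0.5 = (0.1691)^0.5 = 0.411.
Selectivity toward R falls as C_A falls — high-concentration operation is favoured.

0.411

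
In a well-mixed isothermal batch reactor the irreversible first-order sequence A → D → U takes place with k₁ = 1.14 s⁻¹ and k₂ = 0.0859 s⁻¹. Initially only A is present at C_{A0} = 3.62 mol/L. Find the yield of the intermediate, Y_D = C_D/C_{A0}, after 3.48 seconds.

0.782

The intermediate concentration in a first-order A→B→C sequence is C_D = k₁C_{A0}(e^(−k₁t) − e^(−k₂t))/(k₂−k₁).
e^(−k₁t) = e^(−1.14×3.48) = e^(−3.967) = 0.01893; e^(−k₂t) = e^(−0.2989) = 0.7416.
C_D = 1.14×3.62/(0.0859−1.14) × (0.01893−0.7416) = (-3.915)×(-0.7227) = 2.829 mol/L.
Y_D = C_D/C_{A0} = 2.829/3.62 = 0.782.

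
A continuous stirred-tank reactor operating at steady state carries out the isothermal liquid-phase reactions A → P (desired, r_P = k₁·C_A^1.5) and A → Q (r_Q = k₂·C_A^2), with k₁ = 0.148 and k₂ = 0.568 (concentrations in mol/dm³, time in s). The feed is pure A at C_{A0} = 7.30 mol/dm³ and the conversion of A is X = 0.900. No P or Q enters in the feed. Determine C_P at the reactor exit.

1.54 mol/dm³

Exit C_A = C_{A0}(1−X) = 7.30×0.100 = 0.7300 mol/dm³.
In a CSTR the entire volume is at exit conditions, so r_P = 0.148×0.7300^1.5 = 0.09231 and r_Q = 0.568×0.7300^2 = 0.3027.
Fraction of consumed A going to P: r_P/(r_P+r_Q) = 0.2337.
C_P = 0.2337·C_{A0}·X = 0.2337×7.30×0.900 = 1.54 mol/dm³.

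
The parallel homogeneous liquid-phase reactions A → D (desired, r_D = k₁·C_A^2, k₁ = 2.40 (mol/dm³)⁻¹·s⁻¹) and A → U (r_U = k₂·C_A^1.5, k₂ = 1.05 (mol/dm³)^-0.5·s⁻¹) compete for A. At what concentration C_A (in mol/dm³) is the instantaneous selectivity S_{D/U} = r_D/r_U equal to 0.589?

S_{D/U} = (k₁/k₂)·C_A^0.5 ⇒ C_A = (S·k₂/k₁)^(2).
= (0.589×1.05/2.40)^(2) = (0.2577)^(2) = 0.0664 mol/dm³.

0.0664 mol/dm³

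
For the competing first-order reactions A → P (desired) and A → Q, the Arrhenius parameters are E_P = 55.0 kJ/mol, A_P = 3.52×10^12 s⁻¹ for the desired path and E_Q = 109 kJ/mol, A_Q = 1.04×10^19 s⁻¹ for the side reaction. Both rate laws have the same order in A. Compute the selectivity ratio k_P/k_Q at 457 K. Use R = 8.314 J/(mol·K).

0.503

Since both paths have the same order in A, the concentration cancels and S_{P/Q} = k_P/k_Q = (A_P/A_Q)·exp[(E_Q−E_P)/(RT)].
(E_Q−E_P)/(RT) = (109−55.0)×10³/(8.314×457) = 54000/3799 = 14.21.
k_P/k_Q = (3.52×10^12/1.04×10^19)·exp(14.21) = 3.385×10^-7 × 1.487×10^6 = 0.503.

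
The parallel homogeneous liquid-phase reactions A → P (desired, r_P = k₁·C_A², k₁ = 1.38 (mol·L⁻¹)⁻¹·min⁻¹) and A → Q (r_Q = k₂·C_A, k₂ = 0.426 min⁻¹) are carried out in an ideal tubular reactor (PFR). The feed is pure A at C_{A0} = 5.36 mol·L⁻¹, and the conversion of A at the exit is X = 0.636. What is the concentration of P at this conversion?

C_A = C_{A0}(1−X) = 1.951 mol·L⁻¹.
Along a PFR/batch, dC_Q/dC_A = −r_Q/(r_P+r_Q) = −k₂/(k₂+k₁·C_A).
Integrating from C_{A0} to C_A: C_Q = (0.426/1.38)·ln[(0.426+1.38·5.36)/(0.426+1.38·1.95)] = 0.3087·ln(7.823/3.118) = 0.2839 mol·L⁻¹.
Then C_P = (C_{A0}−C_A) − C_Q = 3.409 − 0.2839 = 3.125 mol·L⁻¹.

3.13 mol·L⁻¹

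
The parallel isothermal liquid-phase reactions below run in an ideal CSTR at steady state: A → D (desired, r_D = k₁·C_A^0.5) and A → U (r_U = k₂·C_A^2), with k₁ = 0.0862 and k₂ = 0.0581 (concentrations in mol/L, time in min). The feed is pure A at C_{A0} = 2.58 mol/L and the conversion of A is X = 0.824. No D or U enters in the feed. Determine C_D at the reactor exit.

Exit C_A = C_{A0}(1−X) = 2.58×0.176 = 0.4541 mol/L.
A CSTR operates uniformly at the exit composition, giving r_D = 0.05809 and r_U = 0.01198 (each k·C_A^n at C_A = 0.4541).
Fraction of consumed A going to D: r_D/(r_D+r_U) = 0.8290.
C_D = 0.8290·C_{A0}·X = 0.8290×2.58×0.824 = 1.76 mol/L.

1.76 mol/L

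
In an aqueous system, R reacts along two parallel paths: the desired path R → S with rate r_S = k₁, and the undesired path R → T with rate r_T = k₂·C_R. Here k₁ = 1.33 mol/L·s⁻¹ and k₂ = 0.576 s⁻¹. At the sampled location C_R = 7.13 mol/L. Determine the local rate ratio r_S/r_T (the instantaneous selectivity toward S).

0.324

S_{S/T} = r_S/r_T = (k₁)/(k₂·C_R) = (k₁/k₂)·C_R⁻¹.
= (1.33) / (0.576×7.130) = 1.330/4.107 = 0.324.
The undesired path is higher order in R, so low C_R (CSTR or dilute feed) favours S.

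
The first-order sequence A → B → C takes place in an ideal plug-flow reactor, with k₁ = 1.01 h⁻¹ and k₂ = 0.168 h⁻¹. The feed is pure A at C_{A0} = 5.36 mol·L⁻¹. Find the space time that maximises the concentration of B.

2.13 h

Setting dC_B/dτ = 0 gives τ_opt = ln(k₂/k₁)/(k₂−k₁).
= ln(0.168/1.01)/(0.168−1.01) = ln(0.1663)/-0.8420 = -1.794/-0.8420 = 2.13 h.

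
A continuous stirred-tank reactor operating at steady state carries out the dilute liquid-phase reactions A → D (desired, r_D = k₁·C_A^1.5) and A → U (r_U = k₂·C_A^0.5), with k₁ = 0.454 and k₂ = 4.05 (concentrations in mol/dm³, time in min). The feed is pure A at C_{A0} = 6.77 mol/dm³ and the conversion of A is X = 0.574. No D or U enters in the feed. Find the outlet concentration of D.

Exit C_A = C_{A0}(1−X) = 6.77×0.426 = 2.884 mol/dm³.
A CSTR operates uniformly at the exit composition, giving r_D = 2.224 and r_U = 6.878 (each k·C_A^n at C_A = 2.884).
Fraction of consumed A going to D: r_D/(r_D+r_U) = 0.2443.
C_D = 0.2443·C_{A0}·X = 0.2443×6.77×0.574 = 0.949 mol/dm³.

0.949 mol/dm³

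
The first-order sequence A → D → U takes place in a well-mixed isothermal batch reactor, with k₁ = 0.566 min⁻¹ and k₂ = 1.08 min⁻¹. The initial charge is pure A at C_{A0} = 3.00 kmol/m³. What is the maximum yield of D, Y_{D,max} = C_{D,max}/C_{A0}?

At the optimum, C_{D,max}/C_{A0} = (k₁/k₂)^[k₂/(k₂−k₁)].
= (0.566/1.08)^(1.08/(1.08−0.566)) = (0.5241)^(2.101) = 0.2573.

0.257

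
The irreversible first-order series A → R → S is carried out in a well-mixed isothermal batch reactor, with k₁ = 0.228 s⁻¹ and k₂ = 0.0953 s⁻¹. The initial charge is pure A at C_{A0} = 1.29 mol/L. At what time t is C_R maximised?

For first-order series the maximum of C_R occurs at t_opt = ln(k₂/k₁)/(k₂−k₁).
= ln(0.0953/0.228)/(0.0953−0.228) = ln(0.4180)/-0.1327 = -0.8723/-0.1327 = 6.57 s.

6.57 s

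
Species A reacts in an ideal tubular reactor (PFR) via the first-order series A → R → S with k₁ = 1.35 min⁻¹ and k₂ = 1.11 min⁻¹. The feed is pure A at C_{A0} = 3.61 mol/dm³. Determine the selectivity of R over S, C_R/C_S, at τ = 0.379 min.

Solving the coupled first-order balances gives C_R(τ) = [k₁/(k₂−k₁)]·C_{A0}·(e^(−k₁τ) − e^(−k₂τ)).
e^(−k₁τ) = e^(−1.35×0.379) = e^(−0.5117) = 0.5995; e^(−k₂τ) = e^(−0.4207) = 0.6566.
C_R = 1.35×3.61/(1.11−1.35) × (0.5995−0.6566) = (-20.31)×(-0.05709) = 1.159 mol/dm³.
C_A = C_{A0}e^(−k₁τ) = 2.164 mol/dm³, so C_S = C_{A0}−C_A−C_R = 0.2865 mol/dm³; C_R/C_S = 4.05.

4.05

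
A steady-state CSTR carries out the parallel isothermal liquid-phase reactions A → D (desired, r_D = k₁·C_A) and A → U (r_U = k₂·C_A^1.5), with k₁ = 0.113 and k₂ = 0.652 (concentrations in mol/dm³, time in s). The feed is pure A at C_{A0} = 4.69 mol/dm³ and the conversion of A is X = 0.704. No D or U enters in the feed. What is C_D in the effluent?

0.423 mol/dm³

Exit C_A = C_{A0}(1−X) = 4.69×0.296 = 1.388 mol/dm³.
In a CSTR the entire volume is at exit conditions, so r_D = 0.113×1.388 = 0.1569 and r_U = 0.652×1.388^1.5 = 1.066.
Fraction of consumed A going to D: r_D/(r_D+r_U) = 0.1282.
C_D = 0.1282·C_{A0}·X = 0.1282×4.69×0.704 = 0.423 mol/dm³.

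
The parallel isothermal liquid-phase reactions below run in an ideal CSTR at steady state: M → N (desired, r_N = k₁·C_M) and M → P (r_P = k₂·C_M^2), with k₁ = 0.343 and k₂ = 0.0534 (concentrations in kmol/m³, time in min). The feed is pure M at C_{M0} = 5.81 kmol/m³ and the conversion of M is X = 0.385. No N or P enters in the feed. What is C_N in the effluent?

1.44 kmol/m³

Exit C_M = C_{M0}(1−X) = 5.81×0.615 = 3.573 kmol/m³.
A CSTR operates uniformly at the exit composition, giving r_N = 1.226 and r_P = 0.6818 (each k·C_M^n at C_M = 3.573).
Fraction of consumed M going to N: r_N/(r_N+r_P) = 0.6426.
C_N = 0.6426·C_{M0}·X = 0.6426×5.81×0.385 = 1.44 kmol/m³.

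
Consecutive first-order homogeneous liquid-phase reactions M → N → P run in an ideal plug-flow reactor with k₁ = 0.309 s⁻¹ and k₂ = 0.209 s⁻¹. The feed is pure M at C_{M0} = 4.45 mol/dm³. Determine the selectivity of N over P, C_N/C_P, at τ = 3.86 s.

1.73

The intermediate concentration in a first-order A→B→C sequence is C_N = k₁C_{M0}(e^(−k₁τ) − e^(−k₂τ))/(k₂−k₁).
e^(−k₁τ) = e^(−0.309×3.86) = e^(−1.193) = 0.3034; e^(−k₂τ) = e^(−0.8067) = 0.4463.
C_N = 0.309×4.45/(0.209−0.309) × (0.3034−0.4463) = (-13.75)×(-0.1429) = 1.965 mol/dm³.
C_M = C_{M0}e^(−k₁τ) = 1.350 mol/dm³, so C_P = C_{M0}−C_M−C_N = 1.135 mol/dm³; C_N/C_P = 1.73.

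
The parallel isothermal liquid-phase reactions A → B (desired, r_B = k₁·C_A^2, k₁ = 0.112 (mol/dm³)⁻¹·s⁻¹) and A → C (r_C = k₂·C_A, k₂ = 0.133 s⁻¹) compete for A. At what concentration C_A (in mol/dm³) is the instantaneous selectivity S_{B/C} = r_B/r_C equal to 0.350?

S_{B/C} = (k₁/k₂)·C_A ⇒ C_A = S·k₂/k₁.
= 0.350×0.133/0.112 = 0.416 mol/dm³.

0.416 mol/dm³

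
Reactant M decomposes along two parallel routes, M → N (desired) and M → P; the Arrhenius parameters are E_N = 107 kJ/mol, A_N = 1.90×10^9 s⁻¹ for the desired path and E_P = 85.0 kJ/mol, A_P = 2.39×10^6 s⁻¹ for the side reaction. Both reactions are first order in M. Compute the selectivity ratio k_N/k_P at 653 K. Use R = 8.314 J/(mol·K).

13.8

k_N/k_P = (A_N/A_P)·exp[−(E_N−E_P)/(RT)] = (A_N/A_P)·exp[(E_P−E_N)/(RT)].
(E_P−E_N)/(RT) = (85.0−107)×10³/(8.314×653) = -22000/5429 = -4.052.
k_N/k_P = (1.90×10^9/2.39×10^6)·exp(-4.052) = 795.0 × 0.01738 = 13.8.
Since E_N > E_P, raising the temperature improves selectivity toward N.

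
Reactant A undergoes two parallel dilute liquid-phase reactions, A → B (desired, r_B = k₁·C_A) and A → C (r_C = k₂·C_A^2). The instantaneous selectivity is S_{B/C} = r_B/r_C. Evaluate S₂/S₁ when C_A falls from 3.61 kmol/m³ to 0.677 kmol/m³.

5.33

S_{B/C} = (k₁/k₂)·C_A⁻¹, so S₂/S₁ = (C_{A,2}/C_{A,1})⁻¹.
= 3.61/0.677 = 5.33.
Selectivity toward B rises as C_A falls — low-concentration operation is favoured.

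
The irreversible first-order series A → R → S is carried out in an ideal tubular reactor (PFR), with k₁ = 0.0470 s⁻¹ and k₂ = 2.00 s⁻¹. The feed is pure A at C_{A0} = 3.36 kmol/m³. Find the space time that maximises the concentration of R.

The intermediate peaks when r₁ = r₂, i.e. k₁e^(−k₁τ) = k₂e^(−k₂τ), giving τ_opt = ln(k₂/k₁)/(k₂−k₁).
= ln(2.00/0.0470)/(2.00−0.0470) = ln(42.55)/1.953 = 3.751/1.953 = 1.92 s.

1.92 s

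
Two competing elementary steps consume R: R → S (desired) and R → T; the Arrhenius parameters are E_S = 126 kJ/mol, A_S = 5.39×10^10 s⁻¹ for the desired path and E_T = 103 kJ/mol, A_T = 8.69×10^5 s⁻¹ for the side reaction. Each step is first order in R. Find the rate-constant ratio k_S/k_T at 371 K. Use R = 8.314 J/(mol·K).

Since both paths have the same order in R, the concentration cancels and S_{S/T} = k_S/k_T = (A_S/A_T)·exp[(E_T−E_S)/(RT)].
(E_T−E_S)/(RT) = (103−126)×10³/(8.314×371) = -23000/3084 = -7.457.
k_S/k_T = (5.39×10^10/8.69×10^5)·exp(-7.457) = 62025 × 5.776×10^-4 = 35.8.

35.8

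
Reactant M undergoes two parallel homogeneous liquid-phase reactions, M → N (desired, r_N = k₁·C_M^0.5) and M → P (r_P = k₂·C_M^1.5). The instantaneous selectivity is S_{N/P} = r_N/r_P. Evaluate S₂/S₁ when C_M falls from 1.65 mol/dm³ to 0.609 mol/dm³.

S_{N/P} = (k₁/k₂)·C_M⁻¹, so S₂/S₁ = (C_{M,2}/C_{M,1})⁻¹.
= 1.65/0.609 = 2.71.
Selectivity toward N rises as C_M falls — low-concentration operation is favoured.

2.71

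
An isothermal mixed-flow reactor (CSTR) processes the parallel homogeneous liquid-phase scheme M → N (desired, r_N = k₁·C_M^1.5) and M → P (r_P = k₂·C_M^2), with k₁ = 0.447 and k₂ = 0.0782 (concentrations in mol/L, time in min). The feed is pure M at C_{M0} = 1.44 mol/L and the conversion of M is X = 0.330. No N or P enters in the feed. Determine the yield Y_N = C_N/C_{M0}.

Exit C_M = C_{M0}(1−X) = 1.44×0.670 = 0.9648 mol/L.
In a CSTR the entire volume is at exit conditions, so r_N = 0.447×0.9648^1.5 = 0.4236 and r_P = 0.0782×0.9648^2 = 0.07279.
Fraction of consumed M going to N: r_N/(r_N+r_P) = 0.8534.
C_N = 0.8534·C_{M0}·X = 0.8534×1.44×0.330 = 0.406 mol/L; Y_N = C_N/C_{M0} = 0.282.

0.282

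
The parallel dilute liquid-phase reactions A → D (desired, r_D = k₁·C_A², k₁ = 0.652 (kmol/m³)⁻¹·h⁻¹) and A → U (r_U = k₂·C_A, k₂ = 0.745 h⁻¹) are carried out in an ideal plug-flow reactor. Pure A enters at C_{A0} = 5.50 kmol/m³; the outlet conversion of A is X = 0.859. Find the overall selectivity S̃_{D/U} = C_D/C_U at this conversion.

2.33

C_A = C_{A0}(1−X) = 0.7755 kmol/m³.
Along a PFR/batch, dC_U/dC_A = −r_U/(r_D+r_U) = −k₂/(k₂+k₁·C_A).
Integrating from C_{A0} to C_A: C_U = (0.745/0.652)·ln[(0.745+0.652·5.50)/(0.745+0.652·0.776)] = 1.143·ln(4.331/1.251) = 1.419 kmol/m³.
Then C_D = (C_{A0}−C_A) − C_U = 4.724 − 1.419 = 3.305 kmol/m³.
S̃_{D/U} = C_D/C_U = 3.305/1.419 = 2.33.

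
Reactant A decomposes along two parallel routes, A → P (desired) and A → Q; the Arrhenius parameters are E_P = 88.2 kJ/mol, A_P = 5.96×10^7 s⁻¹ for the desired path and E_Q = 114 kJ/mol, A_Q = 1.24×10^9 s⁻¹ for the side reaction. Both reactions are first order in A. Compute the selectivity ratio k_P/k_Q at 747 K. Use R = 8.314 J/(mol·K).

Since both paths have the same order in A, the concentration cancels and S_{P/Q} = k_P/k_Q = (A_P/A_Q)·exp[(E_Q−E_P)/(RT)].
(E_Q−E_P)/(RT) = (114−88.2)×10³/(8.314×747) = 25800/6211 = 4.154.
k_P/k_Q = (5.96×10^7/1.24×10^9)·exp(4.154) = 0.04806 × 63.70 = 3.06.

3.06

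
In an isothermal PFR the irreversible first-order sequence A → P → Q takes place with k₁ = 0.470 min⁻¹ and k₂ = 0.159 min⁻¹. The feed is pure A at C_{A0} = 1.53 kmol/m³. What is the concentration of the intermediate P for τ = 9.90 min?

0.457 kmol/m³

For first-order series with pure A initially, C_P(τ) = k₁C_{A0}/(k₂−k₁)·(e^(−k₁τ) − e^(−k₂τ)).
e^(−k₁τ) = e^(−0.470×9.90) = e^(−4.653) = 0.009533; e^(−k₂τ) = e^(−1.574) = 0.2072.
C_P = 0.470×1.53/(0.159−0.470) × (0.009533−0.2072) = (-2.312)×(-0.1977) = 0.4570 kmol/m³.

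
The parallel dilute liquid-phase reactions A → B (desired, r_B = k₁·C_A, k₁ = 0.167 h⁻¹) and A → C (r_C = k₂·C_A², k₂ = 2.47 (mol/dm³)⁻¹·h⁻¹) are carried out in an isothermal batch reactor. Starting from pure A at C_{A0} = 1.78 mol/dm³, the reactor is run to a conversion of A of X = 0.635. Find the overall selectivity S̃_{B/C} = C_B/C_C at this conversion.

0.0600

C_A = C_{A0}(1−X) = 0.6497 mol/dm³.
Along a PFR/batch, dC_B/dC_A = −r_B/(r_B+r_C) = −k₁/(k₁+k₂·C_A).
Integrating from C_{A0} to C_A: C_B = (0.167/2.47)·ln[(0.167+2.47·1.78)/(0.167+2.47·0.650)] = 0.06761·ln(4.564/1.772) = 0.06397 mol/dm³.
C_C = (C_{A0}−C_A)−C_B = 1.066 mol/dm³; S̃_{B/C} = 0.06397/1.066 = 0.0600.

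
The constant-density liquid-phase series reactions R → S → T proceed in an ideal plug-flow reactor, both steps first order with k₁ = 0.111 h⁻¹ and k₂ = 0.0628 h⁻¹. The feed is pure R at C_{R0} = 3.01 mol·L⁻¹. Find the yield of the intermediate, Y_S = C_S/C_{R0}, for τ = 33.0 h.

Solving the coupled first-order balances gives C_S(τ) = [k₁/(k₂−k₁)]·C_{R0}·(e^(−k₁τ) − e^(−k₂τ)).
e^(−k₁τ) = e^(−0.111×33.0) = e^(−3.663) = 0.02566; e^(−k₂τ) = e^(−2.072) = 0.1259.
C_S = 0.111×3.01/(0.0628−0.111) × (0.02566−0.1259) = (-6.932)×(-0.1002) = 0.6948 mol·L⁻¹.
Y_S = C_S/C_{R0} = 0.6948/3.01 = 0.231.

0.231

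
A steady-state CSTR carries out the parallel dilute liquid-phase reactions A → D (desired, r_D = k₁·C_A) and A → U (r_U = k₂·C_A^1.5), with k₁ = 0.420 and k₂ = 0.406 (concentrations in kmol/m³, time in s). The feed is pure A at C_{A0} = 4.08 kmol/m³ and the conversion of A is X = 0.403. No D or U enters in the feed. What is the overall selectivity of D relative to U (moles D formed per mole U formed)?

Exit C_A = C_{A0}(1−X) = 4.08×0.597 = 2.436 kmol/m³.
In a CSTR the entire volume is at exit conditions, so r_D = 0.420×2.436 = 1.023 and r_U = 0.406×2.436^1.5 = 1.543.
Overall selectivity = C_D/C_U = r_Dτ/(r_Uτ) = r_D/r_U = 0.663.

0.663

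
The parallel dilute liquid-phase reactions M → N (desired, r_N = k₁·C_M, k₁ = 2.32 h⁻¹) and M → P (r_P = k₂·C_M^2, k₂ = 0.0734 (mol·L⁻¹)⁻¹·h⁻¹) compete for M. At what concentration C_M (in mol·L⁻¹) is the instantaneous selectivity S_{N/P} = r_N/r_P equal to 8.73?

3.62 mol·L⁻¹

S_{N/P} = (k₁/k₂)·C_M⁻¹ ⇒ C_M = (S·k₂/k₁)^(-1).
= (8.73×0.0734/2.32)^(-1) = (0.2762)^(-1) = 3.62 mol·L⁻¹.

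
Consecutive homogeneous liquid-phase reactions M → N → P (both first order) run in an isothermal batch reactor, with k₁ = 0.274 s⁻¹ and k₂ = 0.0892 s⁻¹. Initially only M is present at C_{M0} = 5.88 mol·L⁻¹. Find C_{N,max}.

Evaluating C_N at t_opt = ln(k₂/k₁)/(k₂−k₁) gives C_{N,max}/C_{M0} = (k₁/k₂)^[k₂/(k₂−k₁)].
= (0.274/0.0892)^(0.0892/(0.0892−0.274)) = (3.072)^(-0.4827) = 0.5818.
C_{N,max} = 0.5818×5.88 = 3.42 mol·L⁻¹.

3.42 mol·L⁻¹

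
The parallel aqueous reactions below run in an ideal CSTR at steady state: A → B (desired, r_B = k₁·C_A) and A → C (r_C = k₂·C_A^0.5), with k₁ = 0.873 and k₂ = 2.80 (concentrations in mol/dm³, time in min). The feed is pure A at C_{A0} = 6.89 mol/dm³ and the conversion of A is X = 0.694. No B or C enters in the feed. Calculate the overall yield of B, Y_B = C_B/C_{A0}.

Exit C_A = C_{A0}(1−X) = 6.89×0.306 = 2.108 mol/dm³.
In a CSTR the entire volume is at exit conditions, so r_B = 0.873×2.108 = 1.841 and r_C = 2.80×2.108^0.5 = 4.066.
Fraction of consumed A going to B: r_B/(r_B+r_C) = 0.3116.
C_B = 0.3116·C_{A0}·X = 0.3116×6.89×0.694 = 1.49 mol/dm³; Y_B = C_B/C_{A0} = 0.216.

0.216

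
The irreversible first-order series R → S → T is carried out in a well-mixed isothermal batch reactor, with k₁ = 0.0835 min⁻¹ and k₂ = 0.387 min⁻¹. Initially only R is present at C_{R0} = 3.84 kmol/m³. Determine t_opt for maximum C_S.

For first-order series the maximum of C_S occurs at t_opt = ln(k₂/k₁)/(k₂−k₁).
= ln(0.387/0.0835)/(0.387−0.0835) = ln(4.635)/0.3035 = 1.534/0.3035 = 5.05 min.

5.05 min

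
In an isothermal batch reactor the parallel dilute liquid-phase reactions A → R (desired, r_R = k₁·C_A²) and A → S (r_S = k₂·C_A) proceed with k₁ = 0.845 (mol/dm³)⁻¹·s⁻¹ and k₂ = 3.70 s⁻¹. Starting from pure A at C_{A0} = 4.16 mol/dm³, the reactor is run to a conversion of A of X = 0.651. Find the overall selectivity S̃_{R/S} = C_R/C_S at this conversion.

0.621

C_A = C_{A0}(1−X) = 1.452 mol/dm³.
Along a PFR/batch, dC_S/dC_A = −r_S/(r_R+r_S) = −k₂/(k₂+k₁·C_A).
Integrating from C_{A0} to C_A: C_S = (3.70/0.845)·ln[(3.70+0.845·4.16)/(3.70+0.845·1.45)] = 4.379·ln(7.215/4.927) = 1.670 mol/dm³.
Then C_R = (C_{A0}−C_A) − C_S = 2.708 − 1.670 = 1.038 mol/dm³.
S̃_{R/S} = C_R/C_S = 1.038/1.670 = 0.621.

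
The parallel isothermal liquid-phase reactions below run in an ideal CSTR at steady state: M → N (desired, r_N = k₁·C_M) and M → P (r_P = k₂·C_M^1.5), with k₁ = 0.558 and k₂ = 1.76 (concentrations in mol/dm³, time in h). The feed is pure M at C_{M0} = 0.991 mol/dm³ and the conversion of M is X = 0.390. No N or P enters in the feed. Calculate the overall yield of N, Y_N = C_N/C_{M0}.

0.113

Exit C_M = C_{M0}(1−X) = 0.991×0.610 = 0.6045 mol/dm³.
Rates in a CSTR are evaluated at the outlet concentration: r_N = 0.558×0.6045 = 0.3373, r_P = 1.76×0.6045^1.5 = 0.8272.
Fraction of consumed M going to N: r_N/(r_N+r_P) = 0.2897.
C_N = 0.2897·C_{M0}·X = 0.2897×0.991×0.390 = 0.112 mol/dm³; Y_N = C_N/C_{M0} = 0.113.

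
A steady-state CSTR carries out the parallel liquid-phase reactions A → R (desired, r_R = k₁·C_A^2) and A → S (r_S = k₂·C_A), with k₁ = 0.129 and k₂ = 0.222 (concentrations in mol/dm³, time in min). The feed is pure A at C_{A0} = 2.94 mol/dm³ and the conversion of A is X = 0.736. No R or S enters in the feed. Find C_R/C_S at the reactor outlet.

0.451

Exit C_A = C_{A0}(1−X) = 2.94×0.264 = 0.7762 mol/dm³.
In a CSTR the entire volume is at exit conditions, so r_R = 0.129×0.7762^2 = 0.07771 and r_S = 0.222×0.7762 = 0.1723.
Overall selectivity = C_R/C_S = r_Rτ/(r_Sτ) = r_R/r_S = 0.451.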